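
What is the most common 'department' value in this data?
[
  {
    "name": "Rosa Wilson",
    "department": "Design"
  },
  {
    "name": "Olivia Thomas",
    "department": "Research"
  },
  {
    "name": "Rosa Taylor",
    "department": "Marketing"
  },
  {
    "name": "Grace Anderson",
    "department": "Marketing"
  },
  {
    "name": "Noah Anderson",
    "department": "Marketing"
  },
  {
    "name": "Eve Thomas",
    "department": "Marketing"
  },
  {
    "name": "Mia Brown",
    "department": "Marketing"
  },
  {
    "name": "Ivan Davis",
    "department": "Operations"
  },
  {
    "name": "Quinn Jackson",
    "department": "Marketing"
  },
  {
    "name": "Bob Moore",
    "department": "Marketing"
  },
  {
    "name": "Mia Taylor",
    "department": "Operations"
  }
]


Counting 'department' values across 11 records:

  Marketing: 7 #######
  Operations: 2 ##
  Design: 1 #
  Research: 1 #

Most common: Marketing (7 times)

Marketing (7 times)


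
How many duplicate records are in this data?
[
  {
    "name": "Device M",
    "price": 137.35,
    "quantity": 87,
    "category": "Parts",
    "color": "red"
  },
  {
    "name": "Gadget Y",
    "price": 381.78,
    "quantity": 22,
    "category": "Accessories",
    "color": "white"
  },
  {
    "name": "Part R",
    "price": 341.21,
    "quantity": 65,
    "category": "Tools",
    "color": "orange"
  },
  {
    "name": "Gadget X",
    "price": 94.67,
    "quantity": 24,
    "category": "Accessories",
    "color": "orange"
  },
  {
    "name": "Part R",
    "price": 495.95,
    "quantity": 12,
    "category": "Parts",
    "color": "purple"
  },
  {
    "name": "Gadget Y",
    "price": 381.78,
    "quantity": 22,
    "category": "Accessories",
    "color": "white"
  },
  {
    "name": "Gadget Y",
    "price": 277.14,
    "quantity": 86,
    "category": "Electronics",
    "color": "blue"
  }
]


Checking 7 records for duplicates:

  Row 1: Device M ($137.35, qty 87)
  Row 2: Gadget Y ($381.78, qty 22)
  Row 3: Part R ($341.21, qty 65)
  Row 4: Gadget X ($94.67, qty 24)
  Row 5: Part R ($495.95, qty 12)
  Row 6: Gadget Y ($381.78, qty 22) <-- DUPLICATE
  Row 7: Gadget Y ($277.14, qty 86)

Duplicates found: 1
Unique records: 6

1 duplicates, 6 unique


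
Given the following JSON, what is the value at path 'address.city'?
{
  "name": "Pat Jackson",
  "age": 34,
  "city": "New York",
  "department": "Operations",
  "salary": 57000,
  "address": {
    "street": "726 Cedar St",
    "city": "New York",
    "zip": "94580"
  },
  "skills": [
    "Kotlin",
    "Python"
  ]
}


Query: address.city
Path: address -> city
Value: New York

New York


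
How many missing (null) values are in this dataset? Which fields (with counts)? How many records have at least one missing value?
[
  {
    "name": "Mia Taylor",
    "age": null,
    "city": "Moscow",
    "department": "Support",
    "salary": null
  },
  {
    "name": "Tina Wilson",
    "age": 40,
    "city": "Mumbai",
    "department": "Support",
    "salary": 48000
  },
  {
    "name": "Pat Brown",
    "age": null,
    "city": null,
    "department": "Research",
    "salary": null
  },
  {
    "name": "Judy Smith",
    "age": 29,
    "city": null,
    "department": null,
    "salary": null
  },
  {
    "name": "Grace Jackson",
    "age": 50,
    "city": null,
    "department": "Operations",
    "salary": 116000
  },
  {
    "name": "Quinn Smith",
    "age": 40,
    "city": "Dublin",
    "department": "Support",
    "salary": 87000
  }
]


Checking for missing (null) values in 6 records:

  Mia Taylor: age, salary
  Tina Wilson: complete
  Pat Brown: age, city, salary
  Judy Smith: city, department, salary
  Grace Jackson: city
  Quinn Smith: complete

Per field:
  name: 0 missing
  age: 2 missing
  city: 3 missing
  department: 1 missing
  salary: 3 missing

Total missing values: 9
Records with any missing: 4

9 missing values (age: 2, city: 3, department: 1, salary: 3); 4 incomplete records


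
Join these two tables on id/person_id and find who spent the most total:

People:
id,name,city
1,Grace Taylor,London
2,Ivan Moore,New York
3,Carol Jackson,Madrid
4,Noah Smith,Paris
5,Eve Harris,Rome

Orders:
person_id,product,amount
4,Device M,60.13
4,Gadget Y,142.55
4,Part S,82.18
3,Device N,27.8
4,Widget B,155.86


Join on: people.id = orders.person_id

Joined rows:
  Noah Smith (Paris) bought Device M for $60.13
  Noah Smith (Paris) bought Gadget Y for $142.55
  Noah Smith (Paris) bought Part S for $82.18
  Carol Jackson (Madrid) bought Device N for $27.8
  Noah Smith (Paris) bought Widget B for $155.86

Total per person:
  Noah Smith: $440.72
  Carol Jackson: $27.80

Top spender: Noah Smith ($440.72)

Noah Smith ($440.72)


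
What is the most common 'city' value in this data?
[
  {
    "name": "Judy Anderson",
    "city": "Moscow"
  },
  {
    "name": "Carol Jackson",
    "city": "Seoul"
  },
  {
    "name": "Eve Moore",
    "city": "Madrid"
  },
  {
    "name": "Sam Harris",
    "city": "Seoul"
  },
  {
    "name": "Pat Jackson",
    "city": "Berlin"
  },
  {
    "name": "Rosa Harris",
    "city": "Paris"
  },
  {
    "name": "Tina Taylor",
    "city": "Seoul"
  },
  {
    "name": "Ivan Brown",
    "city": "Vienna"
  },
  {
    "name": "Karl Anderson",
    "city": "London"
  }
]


Counting 'city' values across 9 records:

  Seoul: 3 ###
  Moscow: 1 #
  Madrid: 1 #
  Berlin: 1 #
  Paris: 1 #
  Vienna: 1 #
  London: 1 #

Most common: Seoul (3 times)

Seoul (3 times)


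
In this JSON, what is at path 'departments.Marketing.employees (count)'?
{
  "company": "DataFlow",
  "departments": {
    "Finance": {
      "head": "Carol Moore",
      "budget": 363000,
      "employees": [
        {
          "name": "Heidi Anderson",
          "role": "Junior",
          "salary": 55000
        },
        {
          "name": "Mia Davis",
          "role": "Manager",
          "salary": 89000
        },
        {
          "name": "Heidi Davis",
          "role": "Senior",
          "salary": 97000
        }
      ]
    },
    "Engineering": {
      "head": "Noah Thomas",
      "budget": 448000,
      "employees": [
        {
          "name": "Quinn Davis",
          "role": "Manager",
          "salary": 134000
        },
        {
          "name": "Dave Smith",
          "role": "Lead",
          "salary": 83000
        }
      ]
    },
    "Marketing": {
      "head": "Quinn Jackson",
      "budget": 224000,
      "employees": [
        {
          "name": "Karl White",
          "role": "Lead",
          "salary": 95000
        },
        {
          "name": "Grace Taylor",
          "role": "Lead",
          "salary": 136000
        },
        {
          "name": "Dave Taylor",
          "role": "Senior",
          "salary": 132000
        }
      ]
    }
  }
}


Path: departments.Marketing.employees (count)

Navigate:
  -> departments
  -> Marketing
  -> employees (array, length 3)

3


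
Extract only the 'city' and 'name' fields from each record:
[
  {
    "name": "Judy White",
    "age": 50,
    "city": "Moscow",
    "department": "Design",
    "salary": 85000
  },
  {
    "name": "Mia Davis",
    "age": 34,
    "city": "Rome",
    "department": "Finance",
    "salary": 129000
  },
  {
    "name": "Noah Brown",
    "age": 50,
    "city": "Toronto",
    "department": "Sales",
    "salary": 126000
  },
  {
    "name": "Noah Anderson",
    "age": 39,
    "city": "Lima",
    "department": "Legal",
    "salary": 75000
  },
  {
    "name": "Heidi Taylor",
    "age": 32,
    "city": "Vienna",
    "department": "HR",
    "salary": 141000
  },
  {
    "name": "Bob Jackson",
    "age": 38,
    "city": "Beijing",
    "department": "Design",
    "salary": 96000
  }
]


Original: 6 records with fields: name, age, city, department, salary
Keep: ['city', 'name']
Drop: ['age', 'department', 'salary']
Result: 6 records, 2 fields each

[
  {
    "city": "Moscow",
    "name": "Judy White"
  },
  {
    "city": "Rome",
    "name": "Mia Davis"
  },
  {
    "city": "Toronto",
    "name": "Noah Brown"
  },
  {
    "city": "Lima",
    "name": "Noah Anderson"
  },
  {
    "city": "Vienna",
    "name": "Heidi Taylor"
  },
  {
    "city": "Beijing",
    "name": "Bob Jackson"
  }
]


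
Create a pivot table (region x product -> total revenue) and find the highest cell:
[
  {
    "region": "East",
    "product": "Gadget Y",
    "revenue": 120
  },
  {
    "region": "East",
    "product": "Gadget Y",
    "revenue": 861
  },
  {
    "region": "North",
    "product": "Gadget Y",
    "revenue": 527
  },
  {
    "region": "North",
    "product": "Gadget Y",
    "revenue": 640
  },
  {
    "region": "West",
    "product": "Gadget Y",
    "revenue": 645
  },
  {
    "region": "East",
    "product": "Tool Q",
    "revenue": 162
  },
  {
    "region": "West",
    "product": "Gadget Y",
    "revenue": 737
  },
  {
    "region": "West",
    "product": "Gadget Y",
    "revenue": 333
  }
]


Pivot: region (rows) x product (columns) -> total revenue

     Gadget Y      Tool Q      
East           981           162  
North         1167             0  
West          1715             0  

Highest: West / Gadget Y = $1715

West / Gadget Y = $1715


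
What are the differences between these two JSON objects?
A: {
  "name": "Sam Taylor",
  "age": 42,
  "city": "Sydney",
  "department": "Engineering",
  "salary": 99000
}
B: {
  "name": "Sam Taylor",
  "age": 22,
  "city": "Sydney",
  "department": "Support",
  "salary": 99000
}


Comparing each field (in key order):
  name: same
  age: DIFFERENT
  city: same
  department: DIFFERENT
  salary: same
Differences:
  age: 42 -> 22
  department: Engineering -> Support

2 field(s) changed

2 changes: age, department


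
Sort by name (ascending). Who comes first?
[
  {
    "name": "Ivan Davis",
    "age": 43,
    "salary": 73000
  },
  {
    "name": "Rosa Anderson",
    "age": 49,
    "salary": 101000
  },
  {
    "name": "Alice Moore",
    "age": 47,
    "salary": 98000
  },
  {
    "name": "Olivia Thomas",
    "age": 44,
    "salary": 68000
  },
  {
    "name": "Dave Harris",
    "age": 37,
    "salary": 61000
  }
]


Sort by: name (ascending)

Sorted order:
  1. Alice Moore (name = Alice Moore)
  2. Dave Harris (name = Dave Harris)
  3. Ivan Davis (name = Ivan Davis)
  4. Olivia Thomas (name = Olivia Thomas)
  5. Rosa Anderson (name = Rosa Anderson)

First: Alice Moore

Alice Moore


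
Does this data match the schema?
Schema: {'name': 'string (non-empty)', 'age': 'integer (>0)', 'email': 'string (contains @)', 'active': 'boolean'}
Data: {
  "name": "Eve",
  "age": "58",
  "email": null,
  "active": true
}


Validating each field against schema:
  name: OK (non-empty string)
  age: FAIL ("58" is not an integer)
  email: FAIL (null is not a string)
  active: OK (boolean)

Result: INVALID (2 errors: age, email)

INVALID (2 errors: age, email)


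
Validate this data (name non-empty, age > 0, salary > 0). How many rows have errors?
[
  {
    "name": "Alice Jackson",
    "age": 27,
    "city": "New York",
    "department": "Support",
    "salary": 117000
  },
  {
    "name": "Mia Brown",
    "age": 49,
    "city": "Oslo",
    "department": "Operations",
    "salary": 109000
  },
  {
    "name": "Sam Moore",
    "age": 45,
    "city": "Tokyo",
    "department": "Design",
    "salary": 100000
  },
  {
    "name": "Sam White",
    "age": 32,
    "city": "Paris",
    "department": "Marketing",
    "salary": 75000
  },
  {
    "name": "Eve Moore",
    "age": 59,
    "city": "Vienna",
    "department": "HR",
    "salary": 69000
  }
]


Validating 5 records:
Rules: name non-empty, age > 0, salary > 0

  Row 1 (Alice Jackson): OK
  Row 2 (Mia Brown): OK
  Row 3 (Sam Moore): OK
  Row 4 (Sam White): OK
  Row 5 (Eve Moore): OK

Total errors: 0

0 errors


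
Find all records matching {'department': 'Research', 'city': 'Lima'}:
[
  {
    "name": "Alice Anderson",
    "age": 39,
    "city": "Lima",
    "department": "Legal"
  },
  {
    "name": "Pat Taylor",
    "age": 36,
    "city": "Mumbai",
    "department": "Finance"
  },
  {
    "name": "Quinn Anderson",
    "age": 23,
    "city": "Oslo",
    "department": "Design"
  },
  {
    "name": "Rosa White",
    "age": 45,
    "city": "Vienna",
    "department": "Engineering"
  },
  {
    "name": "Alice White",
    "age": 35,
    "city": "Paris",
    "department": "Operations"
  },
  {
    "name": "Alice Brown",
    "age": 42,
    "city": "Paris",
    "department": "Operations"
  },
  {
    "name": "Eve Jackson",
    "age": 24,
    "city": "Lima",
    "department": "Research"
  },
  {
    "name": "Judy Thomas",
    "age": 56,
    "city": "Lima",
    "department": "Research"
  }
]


Search criteria: {'department': 'Research', 'city': 'Lima'}

Checking 8 records:
  Alice Anderson: {department: Legal, city: Lima}
  Pat Taylor: {department: Finance, city: Mumbai}
  Quinn Anderson: {department: Design, city: Oslo}
  Rosa White: {department: Engineering, city: Vienna}
  Alice White: {department: Operations, city: Paris}
  Alice Brown: {department: Operations, city: Paris}
  Eve Jackson: {department: Research, city: Lima} <-- MATCH
  Judy Thomas: {department: Research, city: Lima} <-- MATCH

Matches: ["Eve Jackson", "Judy Thomas"]

["Eve Jackson", "Judy Thomas"]


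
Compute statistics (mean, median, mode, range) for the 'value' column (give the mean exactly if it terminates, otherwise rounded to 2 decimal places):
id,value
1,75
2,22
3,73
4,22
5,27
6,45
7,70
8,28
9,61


Data: [75, 22, 73, 22, 27, 45, 70, 28, 61]
Count: 9
Sum: 423
Mean: 423/9 = 47
Sorted: [22, 22, 27, 28, 45, 61, 70, 73, 75]
Median: 45.0
Mode: 22 (2 times)
Range: 75 - 22 = 53
Min: 22, Max: 75

mean=47, median=45.0, mode=22, range=53


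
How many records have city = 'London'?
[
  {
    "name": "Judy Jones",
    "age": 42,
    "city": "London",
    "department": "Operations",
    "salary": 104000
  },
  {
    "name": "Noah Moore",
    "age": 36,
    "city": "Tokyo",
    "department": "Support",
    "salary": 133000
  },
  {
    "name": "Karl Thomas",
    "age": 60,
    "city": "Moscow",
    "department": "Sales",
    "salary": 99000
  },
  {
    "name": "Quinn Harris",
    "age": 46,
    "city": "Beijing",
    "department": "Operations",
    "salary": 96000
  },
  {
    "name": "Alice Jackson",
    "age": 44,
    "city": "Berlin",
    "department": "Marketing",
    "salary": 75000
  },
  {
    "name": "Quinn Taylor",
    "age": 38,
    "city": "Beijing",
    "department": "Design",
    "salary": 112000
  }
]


Data: 6 records
Condition: city = 'London'

Checking each record:
  Judy Jones: London MATCH
  Noah Moore: Tokyo
  Karl Thomas: Moscow
  Quinn Harris: Beijing
  Alice Jackson: Berlin
  Quinn Taylor: Beijing

Count: 1

1


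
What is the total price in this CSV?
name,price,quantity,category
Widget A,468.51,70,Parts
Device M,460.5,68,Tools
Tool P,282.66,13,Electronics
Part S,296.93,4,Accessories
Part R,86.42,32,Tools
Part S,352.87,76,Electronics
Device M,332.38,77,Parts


Computing total price:
Values: [468.51, 460.5, 282.66, 296.93, 86.42, 352.87, 332.38]
Sum = 2280.27

2280.27


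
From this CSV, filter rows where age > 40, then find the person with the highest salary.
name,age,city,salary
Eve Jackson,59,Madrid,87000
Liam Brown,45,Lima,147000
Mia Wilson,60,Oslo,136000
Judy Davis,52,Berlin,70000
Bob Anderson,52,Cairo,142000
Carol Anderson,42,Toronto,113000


Filter: age > 40
Sort by: salary (descending)

Filtered records (6):
  Liam Brown, age 45, salary $147000
  Bob Anderson, age 52, salary $142000
  Mia Wilson, age 60, salary $136000
  Carol Anderson, age 42, salary $113000
  Eve Jackson, age 59, salary $87000
  Judy Davis, age 52, salary $70000

Highest salary: Liam Brown ($147000)

Liam Brown


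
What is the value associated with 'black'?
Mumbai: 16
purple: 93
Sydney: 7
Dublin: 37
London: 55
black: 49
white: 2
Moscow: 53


Looking up key 'black'
Value: 49

49


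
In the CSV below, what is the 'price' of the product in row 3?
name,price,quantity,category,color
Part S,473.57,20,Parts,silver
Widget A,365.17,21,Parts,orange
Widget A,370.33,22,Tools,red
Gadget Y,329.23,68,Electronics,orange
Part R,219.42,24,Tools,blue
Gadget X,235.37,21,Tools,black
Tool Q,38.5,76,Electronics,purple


Query: Row 3 ('Widget A'), column 'price'
Value: 370.33

370.33


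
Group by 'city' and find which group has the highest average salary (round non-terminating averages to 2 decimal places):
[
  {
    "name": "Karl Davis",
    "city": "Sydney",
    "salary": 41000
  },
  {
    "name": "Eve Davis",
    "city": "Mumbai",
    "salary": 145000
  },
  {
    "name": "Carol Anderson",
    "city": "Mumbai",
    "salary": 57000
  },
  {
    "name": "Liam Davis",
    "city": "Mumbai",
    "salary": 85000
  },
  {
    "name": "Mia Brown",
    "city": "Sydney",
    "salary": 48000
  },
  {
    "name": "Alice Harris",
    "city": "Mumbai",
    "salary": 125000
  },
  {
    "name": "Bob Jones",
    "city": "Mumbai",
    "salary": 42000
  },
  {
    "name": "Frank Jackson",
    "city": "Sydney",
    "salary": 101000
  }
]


Group by: city

Groups:
  Mumbai: 5 people, avg salary = 454000/5 = $90800
  Sydney: 3 people, avg salary = 190000/3 ≈ $63333.33

Highest average salary: Mumbai ($90800)

Mumbai ($90800)


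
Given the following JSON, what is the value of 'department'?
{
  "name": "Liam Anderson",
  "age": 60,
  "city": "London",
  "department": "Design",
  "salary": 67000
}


Looking up field 'department'
Value: Design

Design


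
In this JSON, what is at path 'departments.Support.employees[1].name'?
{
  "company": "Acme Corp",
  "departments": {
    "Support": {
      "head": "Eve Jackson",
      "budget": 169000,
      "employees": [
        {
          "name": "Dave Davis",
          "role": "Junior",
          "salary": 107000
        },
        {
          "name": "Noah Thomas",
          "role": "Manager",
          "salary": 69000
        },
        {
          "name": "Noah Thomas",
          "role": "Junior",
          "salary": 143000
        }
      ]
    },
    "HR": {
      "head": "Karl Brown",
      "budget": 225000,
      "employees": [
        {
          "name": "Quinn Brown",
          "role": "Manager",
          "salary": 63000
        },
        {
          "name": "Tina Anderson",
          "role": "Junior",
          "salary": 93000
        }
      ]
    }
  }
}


Path: departments.Support.employees[1].name

Navigate:
  -> departments
  -> Support
  -> employees[1].name = 'Noah Thomas'

Noah Thomas


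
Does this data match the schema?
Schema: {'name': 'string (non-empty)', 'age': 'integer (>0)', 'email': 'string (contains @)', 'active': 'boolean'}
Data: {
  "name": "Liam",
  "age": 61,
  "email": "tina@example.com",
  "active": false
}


Validating each field against schema:
  name: OK (non-empty string)
  age: OK (positive integer)
  email: OK (string with @)
  active: OK (boolean)

Result: VALID

VALID


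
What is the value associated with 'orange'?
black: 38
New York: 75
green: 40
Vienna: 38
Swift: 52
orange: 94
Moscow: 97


Looking up key 'orange'
Value: 94

94


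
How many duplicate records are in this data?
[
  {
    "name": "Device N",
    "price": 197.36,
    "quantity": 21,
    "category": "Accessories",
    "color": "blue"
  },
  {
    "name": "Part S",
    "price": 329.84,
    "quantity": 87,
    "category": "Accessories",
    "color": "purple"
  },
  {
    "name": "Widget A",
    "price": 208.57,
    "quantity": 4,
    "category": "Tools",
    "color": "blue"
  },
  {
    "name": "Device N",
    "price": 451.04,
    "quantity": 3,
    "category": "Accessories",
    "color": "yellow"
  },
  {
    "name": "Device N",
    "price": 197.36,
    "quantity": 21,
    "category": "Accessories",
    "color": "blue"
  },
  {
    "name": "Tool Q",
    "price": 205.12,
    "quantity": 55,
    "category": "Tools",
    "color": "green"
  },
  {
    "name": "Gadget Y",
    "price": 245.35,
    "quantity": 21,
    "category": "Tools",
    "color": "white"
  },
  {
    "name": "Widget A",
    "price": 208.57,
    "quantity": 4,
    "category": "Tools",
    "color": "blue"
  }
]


Checking 8 records for duplicates:

  Row 1: Device N ($197.36, qty 21)
  Row 2: Part S ($329.84, qty 87)
  Row 3: Widget A ($208.57, qty 4)
  Row 4: Device N ($451.04, qty 3)
  Row 5: Device N ($197.36, qty 21) <-- DUPLICATE
  Row 6: Tool Q ($205.12, qty 55)
  Row 7: Gadget Y ($245.35, qty 21)
  Row 8: Widget A ($208.57, qty 4) <-- DUPLICATE

Duplicates found: 2
Unique records: 6

2 duplicates, 6 unique


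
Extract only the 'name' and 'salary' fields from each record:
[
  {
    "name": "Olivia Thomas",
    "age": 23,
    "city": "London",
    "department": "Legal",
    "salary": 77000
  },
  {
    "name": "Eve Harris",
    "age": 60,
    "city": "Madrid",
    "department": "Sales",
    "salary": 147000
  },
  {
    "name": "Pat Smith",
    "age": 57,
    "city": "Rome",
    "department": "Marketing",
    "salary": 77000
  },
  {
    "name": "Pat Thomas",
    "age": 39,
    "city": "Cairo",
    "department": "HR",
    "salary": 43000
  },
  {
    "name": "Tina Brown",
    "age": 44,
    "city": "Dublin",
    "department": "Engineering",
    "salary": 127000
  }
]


Original: 5 records with fields: name, age, city, department, salary
Keep: ['name', 'salary']
Drop: ['age', 'city', 'department']
Result: 5 records, 2 fields each

[
  {
    "name": "Olivia Thomas",
    "salary": 77000
  },
  {
    "name": "Eve Harris",
    "salary": 147000
  },
  {
    "name": "Pat Smith",
    "salary": 77000
  },
  {
    "name": "Pat Thomas",
    "salary": 43000
  },
  {
    "name": "Tina Brown",
    "salary": 127000
  }
]


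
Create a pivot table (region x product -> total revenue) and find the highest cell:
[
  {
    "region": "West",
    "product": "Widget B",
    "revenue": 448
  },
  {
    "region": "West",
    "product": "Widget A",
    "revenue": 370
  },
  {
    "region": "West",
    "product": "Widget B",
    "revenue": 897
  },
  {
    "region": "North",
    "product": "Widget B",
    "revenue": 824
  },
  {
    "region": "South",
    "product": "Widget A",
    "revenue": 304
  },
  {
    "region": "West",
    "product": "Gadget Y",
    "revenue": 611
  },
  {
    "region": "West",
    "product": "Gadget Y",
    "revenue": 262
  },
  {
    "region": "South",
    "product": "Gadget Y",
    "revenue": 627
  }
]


Pivot: region (rows) x product (columns) -> total revenue

     Gadget Y      Widget A      Widget B    
North            0             0           824  
South          627           304             0  
West           873           370          1345  

Highest: West / Widget B = $1345

West / Widget B = $1345


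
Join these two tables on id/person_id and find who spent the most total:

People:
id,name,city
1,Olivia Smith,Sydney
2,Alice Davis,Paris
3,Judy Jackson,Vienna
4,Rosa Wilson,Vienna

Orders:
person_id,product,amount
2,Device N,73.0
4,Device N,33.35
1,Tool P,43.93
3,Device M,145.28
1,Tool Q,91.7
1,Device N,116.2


Join on: people.id = orders.person_id

Joined rows:
  Alice Davis (Paris) bought Device N for $73.0
  Rosa Wilson (Vienna) bought Device N for $33.35
  Olivia Smith (Sydney) bought Tool P for $43.93
  Judy Jackson (Vienna) bought Device M for $145.28
  Olivia Smith (Sydney) bought Tool Q for $91.7
  Olivia Smith (Sydney) bought Device N for $116.2

Total per person:
  Olivia Smith: $251.83
  Judy Jackson: $145.28
  Alice Davis: $73.00
  Rosa Wilson: $33.35

Top spender: Olivia Smith ($251.83)

Olivia Smith ($251.83)


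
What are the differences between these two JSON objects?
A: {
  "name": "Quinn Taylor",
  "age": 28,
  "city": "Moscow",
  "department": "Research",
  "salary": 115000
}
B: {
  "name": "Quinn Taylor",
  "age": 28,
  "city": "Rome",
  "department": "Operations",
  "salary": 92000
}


Comparing each field (in key order):
  name: same
  age: same
  city: DIFFERENT
  department: DIFFERENT
  salary: DIFFERENT
Differences:
  city: Moscow -> Rome
  department: Research -> Operations
  salary: 115000 -> 92000

3 field(s) changed

3 changes: city, department, salary


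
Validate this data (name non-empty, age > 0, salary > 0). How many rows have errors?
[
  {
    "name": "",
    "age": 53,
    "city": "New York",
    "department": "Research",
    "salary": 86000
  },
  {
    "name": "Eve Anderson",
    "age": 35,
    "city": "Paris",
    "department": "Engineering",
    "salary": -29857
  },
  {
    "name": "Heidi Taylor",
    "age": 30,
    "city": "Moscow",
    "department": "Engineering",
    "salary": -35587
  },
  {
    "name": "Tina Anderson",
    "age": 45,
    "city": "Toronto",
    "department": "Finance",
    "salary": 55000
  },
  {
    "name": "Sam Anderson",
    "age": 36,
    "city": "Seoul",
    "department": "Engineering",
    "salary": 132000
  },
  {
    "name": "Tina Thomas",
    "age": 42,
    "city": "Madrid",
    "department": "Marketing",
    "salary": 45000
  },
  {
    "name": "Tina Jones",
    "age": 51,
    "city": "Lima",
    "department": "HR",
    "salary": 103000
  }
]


Validating 7 records:
Rules: name non-empty, age > 0, salary > 0

  Row 1 (???): empty name
  Row 2 (Eve Anderson): negative salary: -29857
  Row 3 (Heidi Taylor): negative salary: -35587
  Row 4 (Tina Anderson): OK
  Row 5 (Sam Anderson): OK
  Row 6 (Tina Thomas): OK
  Row 7 (Tina Jones): OK

Total errors: 3

3 errors


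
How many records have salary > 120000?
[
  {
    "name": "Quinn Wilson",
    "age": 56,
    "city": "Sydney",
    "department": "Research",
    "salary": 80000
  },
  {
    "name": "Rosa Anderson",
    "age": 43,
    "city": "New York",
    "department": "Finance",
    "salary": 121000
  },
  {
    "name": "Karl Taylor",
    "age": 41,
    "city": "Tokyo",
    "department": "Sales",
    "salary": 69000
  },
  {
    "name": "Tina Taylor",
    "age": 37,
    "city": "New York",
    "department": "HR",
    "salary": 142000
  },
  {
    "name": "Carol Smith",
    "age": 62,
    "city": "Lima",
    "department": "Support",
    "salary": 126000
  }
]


Data: 5 records
Condition: salary > 120000

Checking each record:
  Quinn Wilson: 80000
  Rosa Anderson: 121000 MATCH
  Karl Taylor: 69000
  Tina Taylor: 142000 MATCH
  Carol Smith: 126000 MATCH

Count: 3

3


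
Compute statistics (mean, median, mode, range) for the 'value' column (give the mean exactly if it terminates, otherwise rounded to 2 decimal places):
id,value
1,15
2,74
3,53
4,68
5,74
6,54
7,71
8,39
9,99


Data: [15, 74, 53, 68, 74, 54, 71, 39, 99]
Count: 9
Sum: 547
Mean: 547/9 ≈ 60.78 (rounded to 2 decimal places)
Sorted: [15, 39, 53, 54, 68, 71, 74, 74, 99]
Median: 68.0
Mode: 74 (2 times)
Range: 99 - 15 = 84
Min: 15, Max: 99

mean≈60.78, median=68.0, mode=74, range=84


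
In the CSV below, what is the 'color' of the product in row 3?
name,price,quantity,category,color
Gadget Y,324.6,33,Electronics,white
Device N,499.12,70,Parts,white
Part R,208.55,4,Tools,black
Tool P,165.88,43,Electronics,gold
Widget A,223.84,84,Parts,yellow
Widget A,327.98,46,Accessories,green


Query: Row 3 ('Part R'), column 'color'
Value: black

black


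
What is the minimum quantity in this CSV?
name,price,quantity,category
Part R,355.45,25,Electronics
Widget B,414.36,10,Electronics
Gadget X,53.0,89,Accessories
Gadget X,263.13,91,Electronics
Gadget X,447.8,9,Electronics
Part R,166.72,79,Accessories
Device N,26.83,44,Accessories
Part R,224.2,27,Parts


Computing minimum quantity:
Values: [25, 10, 89, 91, 9, 79, 44, 27]
Min = 9

9


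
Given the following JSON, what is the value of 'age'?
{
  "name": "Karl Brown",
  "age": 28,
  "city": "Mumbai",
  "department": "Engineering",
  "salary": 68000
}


Looking up field 'age'
Value: 28

28


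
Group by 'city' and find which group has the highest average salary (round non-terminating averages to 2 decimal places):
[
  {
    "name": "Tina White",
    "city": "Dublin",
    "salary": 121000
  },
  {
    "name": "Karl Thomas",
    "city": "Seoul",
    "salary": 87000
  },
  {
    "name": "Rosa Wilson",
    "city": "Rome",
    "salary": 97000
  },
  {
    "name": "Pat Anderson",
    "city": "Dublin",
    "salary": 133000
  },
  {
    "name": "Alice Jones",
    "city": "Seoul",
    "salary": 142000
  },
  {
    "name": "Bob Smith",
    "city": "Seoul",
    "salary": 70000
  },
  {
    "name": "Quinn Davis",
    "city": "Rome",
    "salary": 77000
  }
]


Group by: city

Groups:
  Dublin: 2 people, avg salary = 254000/2 = $127000
  Rome: 2 people, avg salary = 174000/2 = $87000
  Seoul: 3 people, avg salary = 299000/3 ≈ $99666.67

Highest average salary: Dublin ($127000)

Dublin ($127000)


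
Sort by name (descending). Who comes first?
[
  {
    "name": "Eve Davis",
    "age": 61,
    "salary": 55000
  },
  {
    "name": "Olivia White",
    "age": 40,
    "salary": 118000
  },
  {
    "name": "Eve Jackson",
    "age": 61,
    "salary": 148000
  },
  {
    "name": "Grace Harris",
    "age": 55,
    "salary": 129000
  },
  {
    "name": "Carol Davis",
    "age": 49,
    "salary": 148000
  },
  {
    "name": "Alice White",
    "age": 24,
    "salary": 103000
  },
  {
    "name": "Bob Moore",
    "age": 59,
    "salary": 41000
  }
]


Sort by: name (descending)

Sorted order:
  1. Olivia White (name = Olivia White)
  2. Grace Harris (name = Grace Harris)
  3. Eve Jackson (name = Eve Jackson)
  4. Eve Davis (name = Eve Davis)
  5. Carol Davis (name = Carol Davis)
  6. Bob Moore (name = Bob Moore)
  7. Alice White (name = Alice White)

First: Olivia White

Olivia White


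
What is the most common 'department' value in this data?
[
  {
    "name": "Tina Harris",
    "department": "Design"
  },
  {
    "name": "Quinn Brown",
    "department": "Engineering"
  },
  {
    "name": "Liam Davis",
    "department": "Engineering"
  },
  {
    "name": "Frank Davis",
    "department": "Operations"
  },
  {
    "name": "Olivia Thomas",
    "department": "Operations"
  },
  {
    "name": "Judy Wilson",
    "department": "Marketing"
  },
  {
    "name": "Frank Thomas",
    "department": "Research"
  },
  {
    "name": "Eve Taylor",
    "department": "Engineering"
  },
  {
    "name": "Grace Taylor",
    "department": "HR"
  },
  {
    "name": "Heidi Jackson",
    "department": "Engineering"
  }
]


Counting 'department' values across 10 records:

  Engineering: 4 ####
  Operations: 2 ##
  Design: 1 #
  Marketing: 1 #
  Research: 1 #
  HR: 1 #

Most common: Engineering (4 times)

Engineering (4 times)


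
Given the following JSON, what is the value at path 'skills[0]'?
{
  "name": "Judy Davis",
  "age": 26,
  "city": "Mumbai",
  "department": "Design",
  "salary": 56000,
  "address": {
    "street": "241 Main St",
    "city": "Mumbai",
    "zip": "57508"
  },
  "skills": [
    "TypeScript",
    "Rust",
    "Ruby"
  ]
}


Query: skills[0]
Path: skills -> first element
Value: TypeScript

TypeScript


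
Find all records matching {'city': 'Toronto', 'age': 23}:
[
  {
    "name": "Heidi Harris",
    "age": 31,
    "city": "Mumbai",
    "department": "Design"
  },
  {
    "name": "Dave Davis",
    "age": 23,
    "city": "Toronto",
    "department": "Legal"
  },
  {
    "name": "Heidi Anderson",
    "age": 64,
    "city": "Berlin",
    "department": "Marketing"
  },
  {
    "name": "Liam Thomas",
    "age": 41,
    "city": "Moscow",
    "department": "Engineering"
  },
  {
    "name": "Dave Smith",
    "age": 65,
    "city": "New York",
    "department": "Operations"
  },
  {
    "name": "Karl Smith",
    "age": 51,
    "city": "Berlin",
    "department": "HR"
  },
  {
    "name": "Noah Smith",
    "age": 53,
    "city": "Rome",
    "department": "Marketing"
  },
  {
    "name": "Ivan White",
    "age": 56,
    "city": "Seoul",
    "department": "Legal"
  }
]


Search criteria: {'city': 'Toronto', 'age': 23}

Checking 8 records:
  Heidi Harris: {city: Mumbai, age: 31}
  Dave Davis: {city: Toronto, age: 23} <-- MATCH
  Heidi Anderson: {city: Berlin, age: 64}
  Liam Thomas: {city: Moscow, age: 41}
  Dave Smith: {city: New York, age: 65}
  Karl Smith: {city: Berlin, age: 51}
  Noah Smith: {city: Rome, age: 53}
  Ivan White: {city: Seoul, age: 56}

Matches: ["Dave Davis"]

["Dave Davis"]


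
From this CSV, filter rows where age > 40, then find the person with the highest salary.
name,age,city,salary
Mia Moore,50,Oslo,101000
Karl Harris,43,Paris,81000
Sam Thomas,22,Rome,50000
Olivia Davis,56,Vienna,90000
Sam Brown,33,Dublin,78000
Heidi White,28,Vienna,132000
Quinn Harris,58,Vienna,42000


Filter: age > 40
Sort by: salary (descending)

Filtered records (4):
  Mia Moore, age 50, salary $101000
  Olivia Davis, age 56, salary $90000
  Karl Harris, age 43, salary $81000
  Quinn Harris, age 58, salary $42000

Highest salary: Mia Moore ($101000)

Mia Moore


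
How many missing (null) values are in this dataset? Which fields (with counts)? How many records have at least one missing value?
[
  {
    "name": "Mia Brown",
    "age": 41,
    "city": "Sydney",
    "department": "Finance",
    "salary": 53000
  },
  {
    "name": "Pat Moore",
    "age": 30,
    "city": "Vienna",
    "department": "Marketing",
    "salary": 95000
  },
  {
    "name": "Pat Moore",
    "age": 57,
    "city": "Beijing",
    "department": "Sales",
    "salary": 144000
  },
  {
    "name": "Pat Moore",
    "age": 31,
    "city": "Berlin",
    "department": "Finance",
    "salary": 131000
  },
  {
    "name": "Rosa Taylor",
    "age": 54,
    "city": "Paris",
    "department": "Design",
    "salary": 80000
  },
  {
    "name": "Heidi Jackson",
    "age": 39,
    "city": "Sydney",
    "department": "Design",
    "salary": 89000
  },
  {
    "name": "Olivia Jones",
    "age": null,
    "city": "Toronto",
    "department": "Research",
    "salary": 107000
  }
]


Checking for missing (null) values in 7 records:

  Mia Brown: complete
  Pat Moore: complete
  Pat Moore: complete
  Pat Moore: complete
  Rosa Taylor: complete
  Heidi Jackson: complete
  Olivia Jones: age

Per field:
  name: 0 missing
  age: 1 missing
  city: 0 missing
  department: 0 missing
  salary: 0 missing

Total missing values: 1
Records with any missing: 1

1 missing values (age: 1); 1 incomplete records


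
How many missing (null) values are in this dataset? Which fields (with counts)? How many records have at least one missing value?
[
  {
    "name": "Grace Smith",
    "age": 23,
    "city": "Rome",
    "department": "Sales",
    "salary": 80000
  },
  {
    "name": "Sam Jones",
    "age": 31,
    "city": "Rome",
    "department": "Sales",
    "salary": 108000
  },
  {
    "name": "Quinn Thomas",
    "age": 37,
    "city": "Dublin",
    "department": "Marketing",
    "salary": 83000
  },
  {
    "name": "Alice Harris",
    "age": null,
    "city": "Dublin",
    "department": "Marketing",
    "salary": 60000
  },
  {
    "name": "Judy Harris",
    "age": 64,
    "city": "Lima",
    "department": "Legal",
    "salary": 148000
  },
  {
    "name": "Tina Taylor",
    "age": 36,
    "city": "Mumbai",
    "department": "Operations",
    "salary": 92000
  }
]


Checking for missing (null) values in 6 records:

  Grace Smith: complete
  Sam Jones: complete
  Quinn Thomas: complete
  Alice Harris: age
  Judy Harris: complete
  Tina Taylor: complete

Per field:
  name: 0 missing
  age: 1 missing
  city: 0 missing
  department: 0 missing
  salary: 0 missing

Total missing values: 1
Records with any missing: 1

1 missing values (age: 1); 1 incomplete records


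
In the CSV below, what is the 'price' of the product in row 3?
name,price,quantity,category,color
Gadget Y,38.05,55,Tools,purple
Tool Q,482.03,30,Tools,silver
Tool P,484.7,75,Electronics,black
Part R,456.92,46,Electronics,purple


Query: Row 3 ('Tool P'), column 'price'
Value: 484.7

484.7


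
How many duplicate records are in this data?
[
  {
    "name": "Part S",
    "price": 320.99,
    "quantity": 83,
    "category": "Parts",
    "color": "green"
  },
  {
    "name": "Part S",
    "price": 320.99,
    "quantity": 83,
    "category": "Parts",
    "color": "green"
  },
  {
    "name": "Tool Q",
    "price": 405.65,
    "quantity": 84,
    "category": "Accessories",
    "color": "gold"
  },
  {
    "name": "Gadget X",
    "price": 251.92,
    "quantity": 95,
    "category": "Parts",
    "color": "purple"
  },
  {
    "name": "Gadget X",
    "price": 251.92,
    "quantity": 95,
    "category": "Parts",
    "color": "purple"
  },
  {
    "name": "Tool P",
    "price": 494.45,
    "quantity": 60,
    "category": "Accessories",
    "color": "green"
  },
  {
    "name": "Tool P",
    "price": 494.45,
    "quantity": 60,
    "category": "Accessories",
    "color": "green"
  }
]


Checking 7 records for duplicates:

  Row 1: Part S ($320.99, qty 83)
  Row 2: Part S ($320.99, qty 83) <-- DUPLICATE
  Row 3: Tool Q ($405.65, qty 84)
  Row 4: Gadget X ($251.92, qty 95)
  Row 5: Gadget X ($251.92, qty 95) <-- DUPLICATE
  Row 6: Tool P ($494.45, qty 60)
  Row 7: Tool P ($494.45, qty 60) <-- DUPLICATE

Duplicates found: 3
Unique records: 4

3 duplicates, 4 unique


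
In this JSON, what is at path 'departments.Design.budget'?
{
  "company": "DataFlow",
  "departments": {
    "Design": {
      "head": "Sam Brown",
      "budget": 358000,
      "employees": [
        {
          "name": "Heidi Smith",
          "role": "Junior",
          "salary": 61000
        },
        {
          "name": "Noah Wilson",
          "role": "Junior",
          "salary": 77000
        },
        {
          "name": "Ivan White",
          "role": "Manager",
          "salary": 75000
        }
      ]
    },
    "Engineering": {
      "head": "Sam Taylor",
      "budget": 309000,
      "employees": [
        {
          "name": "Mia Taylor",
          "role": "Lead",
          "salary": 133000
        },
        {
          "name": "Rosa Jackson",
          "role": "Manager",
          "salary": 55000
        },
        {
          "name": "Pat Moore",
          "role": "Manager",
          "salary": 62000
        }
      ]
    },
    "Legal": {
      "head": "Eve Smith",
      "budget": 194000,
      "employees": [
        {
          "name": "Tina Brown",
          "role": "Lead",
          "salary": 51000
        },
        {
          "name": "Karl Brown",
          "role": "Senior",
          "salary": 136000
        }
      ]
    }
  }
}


Path: departments.Design.budget

Navigate:
  -> departments
  -> Design
  -> budget = 358000

358000


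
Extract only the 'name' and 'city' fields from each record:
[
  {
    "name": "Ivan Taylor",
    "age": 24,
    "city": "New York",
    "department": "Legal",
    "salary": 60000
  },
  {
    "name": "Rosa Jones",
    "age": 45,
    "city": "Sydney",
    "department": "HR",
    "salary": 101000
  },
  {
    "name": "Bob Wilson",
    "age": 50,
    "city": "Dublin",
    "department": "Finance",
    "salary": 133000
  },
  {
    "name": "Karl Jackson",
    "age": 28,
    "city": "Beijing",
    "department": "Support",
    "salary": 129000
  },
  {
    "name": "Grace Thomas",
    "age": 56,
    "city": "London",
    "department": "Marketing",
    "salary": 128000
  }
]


Original: 5 records with fields: name, age, city, department, salary
Keep: ['name', 'city']
Drop: ['age', 'department', 'salary']
Result: 5 records, 2 fields each

[
  {
    "name": "Ivan Taylor",
    "city": "New York"
  },
  {
    "name": "Rosa Jones",
    "city": "Sydney"
  },
  {
    "name": "Bob Wilson",
    "city": "Dublin"
  },
  {
    "name": "Karl Jackson",
    "city": "Beijing"
  },
  {
    "name": "Grace Thomas",
    "city": "London"
  }
]


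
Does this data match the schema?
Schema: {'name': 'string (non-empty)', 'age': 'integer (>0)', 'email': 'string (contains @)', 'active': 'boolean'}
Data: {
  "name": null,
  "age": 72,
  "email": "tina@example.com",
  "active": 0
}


Validating each field against schema:
  name: FAIL (null is not a string)
  age: OK (positive integer)
  email: OK (string with @)
  active: FAIL (0 is not a boolean)

Result: INVALID (2 errors: name, active)

INVALID (2 errors: name, active)


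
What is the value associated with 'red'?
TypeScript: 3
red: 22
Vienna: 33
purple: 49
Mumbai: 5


Looking up key 'red'
Value: 22

22


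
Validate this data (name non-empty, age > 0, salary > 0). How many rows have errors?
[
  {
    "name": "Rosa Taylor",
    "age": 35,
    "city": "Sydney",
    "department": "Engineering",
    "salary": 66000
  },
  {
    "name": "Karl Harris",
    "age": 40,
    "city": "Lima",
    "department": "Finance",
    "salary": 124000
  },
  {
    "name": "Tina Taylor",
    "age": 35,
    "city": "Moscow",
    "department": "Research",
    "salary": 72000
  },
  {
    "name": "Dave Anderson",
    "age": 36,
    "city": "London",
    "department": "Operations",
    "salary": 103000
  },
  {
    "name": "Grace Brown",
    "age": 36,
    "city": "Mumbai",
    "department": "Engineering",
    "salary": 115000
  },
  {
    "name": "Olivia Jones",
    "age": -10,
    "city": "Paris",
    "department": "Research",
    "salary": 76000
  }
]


Validating 6 records:
Rules: name non-empty, age > 0, salary > 0

  Row 1 (Rosa Taylor): OK
  Row 2 (Karl Harris): OK
  Row 3 (Tina Taylor): OK
  Row 4 (Dave Anderson): OK
  Row 5 (Grace Brown): OK
  Row 6 (Olivia Jones): negative age: -10

Total errors: 1

1 errors
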